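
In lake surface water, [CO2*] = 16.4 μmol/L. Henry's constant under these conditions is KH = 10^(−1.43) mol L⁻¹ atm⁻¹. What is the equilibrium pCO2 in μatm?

KH = 10^(−1.43) = 3.715×10^-2 mol L⁻¹ atm⁻¹
pCO2 = [CO2*]/KH = 16.4×10^-6 / 3.715×10^-2 = 4.41×10^-4 atm = 441 μatm

pCO2 = 441 μatm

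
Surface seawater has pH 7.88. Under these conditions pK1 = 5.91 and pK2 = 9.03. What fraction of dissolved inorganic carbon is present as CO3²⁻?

α₂ = 1 / (1 + [H⁺]/K2 + [H⁺]²/(K1K2)) = 1 / (1 + 10^+1.15 + 10^-0.82)
   = 1 / (1 + 14.125 + 0.15136) = 1/15.277 = 0.06546

α₂ = 0.0655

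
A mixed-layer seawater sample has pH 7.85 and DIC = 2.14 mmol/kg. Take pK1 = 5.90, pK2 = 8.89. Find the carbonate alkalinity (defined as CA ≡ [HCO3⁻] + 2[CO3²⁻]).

CA = 2.30 mmol/kg

CA = [HCO3⁻] + 2[CO3²⁻] = (α₁ + 2α₂)·DIC
At pH 7.85: [H⁺]/K1 = 10^-1.95 = 0.011220, K2/[H⁺] = 10^-1.04 = 0.091201
α₁ = 1/(1 + 0.011220 + 0.091201) = 1/1.1024 = 0.9071; α₂ = α₁·K2/[H⁺] = 0.08273
α₁ + 2α₂ = 1.0726
CA = 1.0726 × 2.14 = 2.30 mmol/kg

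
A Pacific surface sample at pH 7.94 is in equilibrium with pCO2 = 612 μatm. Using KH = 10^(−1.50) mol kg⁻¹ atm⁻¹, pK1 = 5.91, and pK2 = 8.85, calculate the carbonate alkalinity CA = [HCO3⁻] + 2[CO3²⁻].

CA = 2.58 mmol/kg

[CO2*] = KH · pCO2 = 10^(−1.50) × 612×10^-6 = 1.935×10^-5 mol/kg
α₀ = 1/(1 + K1/[H⁺] + K1K2/[H⁺]²) = 1/(1 + 10^+2.03 + 10^+1.12) = 0.008242
DIC = [CO2*]/α₀ = 1.935×10^-5 / 0.008242 = 2.348 mmol/kg
CA = (α₁ + 2α₂)·DIC = (0.8831 + 2×0.1086) × 2.348 = 2.58 mmol/kg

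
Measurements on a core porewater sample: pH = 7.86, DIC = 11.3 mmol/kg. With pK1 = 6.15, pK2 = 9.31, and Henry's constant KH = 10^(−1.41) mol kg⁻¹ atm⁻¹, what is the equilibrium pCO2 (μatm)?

pCO2 = 5370 μatm

α₀ = 1 / (1 + K1/[H⁺] + K1K2/[H⁺]²) = 1 / (1 + 10^+1.71 + 10^+0.26)
   = 1 / (1 + 51.286 + 1.8197) = 1/54.106 = 0.01848
[CO2*] = α₀ × DIC = 0.01848 × 11.3 = 0.2088 mmol/kg
pCO2 = [CO2*]/KH = 2.088×10^-4 / 3.890×10^-2 = 5370 μatm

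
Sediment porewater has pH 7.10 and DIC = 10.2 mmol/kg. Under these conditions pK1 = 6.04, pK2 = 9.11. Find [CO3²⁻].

α₂ = 1 / (1 + [H⁺]/K2 + [H⁺]²/(K1K2)) = 1 / (1 + 10^+2.01 + 10^+0.95)
   = 1 / (1 + 102.33 + 8.9125) = 1/112.24 = 0.008909
[CO3²⁻] = α₂ × DIC = 0.008909 × 10.2 = 0.0909 mmol/kg

[CO3²⁻] = 0.0909 mmol/kg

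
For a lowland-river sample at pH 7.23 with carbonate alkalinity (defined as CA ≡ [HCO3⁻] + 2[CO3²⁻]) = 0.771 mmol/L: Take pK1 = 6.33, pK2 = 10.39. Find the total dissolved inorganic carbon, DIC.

DIC = 0.867 mmol/L

CA = [HCO3⁻] + 2[CO3²⁻] = (α₁ + 2α₂)·DIC
At pH 7.23: [H⁺]/K1 = 10^-0.90 = 0.12589, K2/[H⁺] = 10^-3.16 = 0.00069183
α₁ = 1/(1 + 0.12589 + 0.00069183) = 1/1.1266 = 0.8876; α₂ = α₁·K2/[H⁺] = 0.0006141
α₁ + 2α₂ = 0.8889
DIC = CA / (α₁ + 2α₂) = 0.771 / 0.8889 = 0.867 mmol/L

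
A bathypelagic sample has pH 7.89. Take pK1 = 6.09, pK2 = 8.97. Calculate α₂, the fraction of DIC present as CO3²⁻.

α₂ = 0.0757

α₂ = 1 / (1 + [H⁺]/K2 + [H⁺]²/(K1K2)) = 1 / (1 + 10^+1.08 + 10^-0.72)
   = 1 / (1 + 12.023 + 0.19055) = 1/13.213 = 0.07568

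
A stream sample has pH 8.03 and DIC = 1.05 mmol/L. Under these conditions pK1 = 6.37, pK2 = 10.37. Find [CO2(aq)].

[CO2*] = 0.0224 mmol/L

α₀ = 1 / (1 + K1/[H⁺] + K1K2/[H⁺]²) = 1 / (1 + 10^+1.66 + 10^-0.68)
   = 1 / (1 + 45.709 + 0.20893) = 1/46.918 = 0.02131
[CO2*] = α₀ × DIC = 0.02131 × 1.05 = 0.0224 mmol/L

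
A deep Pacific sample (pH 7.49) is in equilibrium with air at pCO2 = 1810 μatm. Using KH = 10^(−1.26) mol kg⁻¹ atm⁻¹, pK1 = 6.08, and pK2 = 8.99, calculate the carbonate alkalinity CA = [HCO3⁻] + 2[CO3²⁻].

[CO2*] = KH · pCO2 = 10^(−1.26) × 1810×10^-6 = 9.947×10^-5 mol/kg
α₀ = 1/(1 + K1/[H⁺] + K1K2/[H⁺]²) = 1/(1 + 10^+1.41 + 10^-0.09) = 0.03634
DIC = [CO2*]/α₀ = 9.947×10^-5 / 0.03634 = 2.737 mmol/kg
CA = (α₁ + 2α₂)·DIC = (0.9341 + 2×0.02954) × 2.737 = 2.72 mmol/kg

CA = 2.72 mmol/kg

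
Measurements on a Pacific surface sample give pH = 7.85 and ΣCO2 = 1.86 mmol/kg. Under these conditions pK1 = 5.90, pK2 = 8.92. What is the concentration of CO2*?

[CO2*] = 19.0 μmol/kg

α₀ = 1 / (1 + K1/[H⁺] + K1K2/[H⁺]²) = 1 / (1 + 10^+1.95 + 10^+0.88)
   = 1 / (1 + 89.125 + 7.5858) = 1/97.711 = 0.01023
[CO2*] = α₀ × DIC = 0.01023 × 1.86 = 0.0190 mmol/kg = 19.0 μmol/kg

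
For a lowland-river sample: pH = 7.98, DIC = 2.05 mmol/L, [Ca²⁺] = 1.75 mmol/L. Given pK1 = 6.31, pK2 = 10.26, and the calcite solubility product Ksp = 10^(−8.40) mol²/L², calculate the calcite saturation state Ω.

α₂ = 1 / (1 + [H⁺]/K2 + [H⁺]²/(K1K2)) = 1 / (1 + 10^+2.28 + 10^+0.61)
   = 1 / (1 + 190.55 + 4.0738) = 1/195.62 = 0.005112
[CO3²⁻] = α₂ × DIC = 0.005112 × 2.05 = 0.01048 mmol/L = 10.48 μmol/L
Ksp = 10^(−8.40) = 3.981×10^-9
Ω = [Ca²⁺][CO3²⁻]/Ksp = (1.75×10^-3)(1.048×10^-5) / 3.981×10^-9 = 4.61

Ω = 4.61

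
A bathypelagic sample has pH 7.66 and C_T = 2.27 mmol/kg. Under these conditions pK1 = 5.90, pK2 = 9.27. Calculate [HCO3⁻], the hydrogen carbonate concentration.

α₁ = 1 / (1 + [H⁺]/K1 + K2/[H⁺]) = 1 / (1 + 10^-1.76 + 10^-1.61)
   = 1 / (1 + 0.017378 + 0.024547) = 1/1.0419 = 0.9598
[HCO3⁻] = α₁ × DIC = 0.9598 × 2.27 = 2.18 mmol/kg

[HCO3⁻] = 2.18 mmol/kg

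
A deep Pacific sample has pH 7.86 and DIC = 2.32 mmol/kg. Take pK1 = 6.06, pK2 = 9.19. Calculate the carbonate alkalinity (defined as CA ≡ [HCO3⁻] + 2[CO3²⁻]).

CA = [HCO3⁻] + 2[CO3²⁻] = (α₁ + 2α₂)·DIC
At pH 7.86: [H⁺]/K1 = 10^-1.80 = 0.015849, K2/[H⁺] = 10^-1.33 = 0.046774
α₁ = 1/(1 + 0.015849 + 0.046774) = 1/1.0626 = 0.9411; α₂ = α₁·K2/[H⁺] = 0.04402
α₁ + 2α₂ = 1.0291
CA = 1.0291 × 2.32 = 2.39 mmol/kg

CA = 2.39 mmol/kg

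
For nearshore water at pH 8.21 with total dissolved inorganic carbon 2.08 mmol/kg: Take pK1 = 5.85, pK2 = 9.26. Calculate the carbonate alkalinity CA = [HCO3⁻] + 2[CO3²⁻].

CA = 2.24 mmol/kg

CA = [HCO3⁻] + 2[CO3²⁻] = (α₁ + 2α₂)·DIC
At pH 8.21: [H⁺]/K1 = 10^-2.36 = 0.0043652, K2/[H⁺] = 10^-1.05 = 0.089125
α₁ = 1/(1 + 0.0043652 + 0.089125) = 1/1.0935 = 0.9145; α₂ = α₁·K2/[H⁺] = 0.08151
α₁ + 2α₂ = 1.0775
CA = 1.0775 × 2.08 = 2.24 mmol/kg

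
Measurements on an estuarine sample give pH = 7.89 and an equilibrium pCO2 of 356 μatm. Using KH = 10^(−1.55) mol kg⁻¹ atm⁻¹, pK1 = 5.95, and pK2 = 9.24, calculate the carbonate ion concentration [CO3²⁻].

[CO2*] = KH · pCO2 = 10^(−1.55) × 356×10^-6 = 1.003×10^-5 mol/kg
α₀ = 1/(1 + K1/[H⁺] + K1K2/[H⁺]²) = 1/(1 + 10^+1.94 + 10^+0.59) = 0.01087
DIC = [CO2*]/α₀ = 1.003×10^-5 / 0.01087 = 0.9229 mmol/kg
[CO3²⁻] = α₂·DIC; α₂ = 0.04229, so [CO3²⁻] = 0.04229 × 0.9229 = 0.0390 mmol/kg

[CO3²⁻] = 0.0390 mmol/kg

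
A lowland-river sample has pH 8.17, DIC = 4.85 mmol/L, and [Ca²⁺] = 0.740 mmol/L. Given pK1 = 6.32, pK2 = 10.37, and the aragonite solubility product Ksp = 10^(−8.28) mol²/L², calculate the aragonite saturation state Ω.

α₂ = 1 / (1 + [H⁺]/K2 + [H⁺]²/(K1K2)) = 1 / (1 + 10^+2.20 + 10^+0.35)
   = 1 / (1 + 158.49 + 2.2387) = 1/161.73 = 0.006183
[CO3²⁻] = α₂ × DIC = 0.006183 × 4.85 = 0.02999 mmol/L
Ksp = 10^(−8.28) = 5.248×10^-9
Ω = [Ca²⁺][CO3²⁻]/Ksp = (0.740×10^-3)(2.999×10^-5) / 5.248×10^-9 = 4.23

Ω = 4.23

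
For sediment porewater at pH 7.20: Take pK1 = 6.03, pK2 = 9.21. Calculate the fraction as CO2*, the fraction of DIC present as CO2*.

α₀ = 0.0628

α₀ = 1 / (1 + K1/[H⁺] + K1K2/[H⁺]²) = 1 / (1 + 10^+1.17 + 10^-0.84)
   = 1 / (1 + 14.791 + 0.14454) = 1/15.936 = 0.06275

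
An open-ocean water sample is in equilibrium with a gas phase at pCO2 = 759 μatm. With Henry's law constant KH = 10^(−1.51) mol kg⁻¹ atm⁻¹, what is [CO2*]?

[CO2*] = 23.5 μmol/kg

KH = 10^(−1.51) = 3.090×10^-2 mol kg⁻¹ atm⁻¹
[CO2*] = KH · pCO2 = 3.090×10^-2 × 759×10^-6 atm = 2.35×10^-5 mol/kg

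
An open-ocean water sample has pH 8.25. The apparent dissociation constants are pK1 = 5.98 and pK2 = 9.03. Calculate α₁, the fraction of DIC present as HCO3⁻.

α₁ = 0.854

α₁ = 1 / (1 + [H⁺]/K1 + K2/[H⁺]) = 1 / (1 + 10^-2.27 + 10^-0.78)
   = 1 / (1 + 0.0053703 + 0.16596) = 1/1.1713 = 0.8537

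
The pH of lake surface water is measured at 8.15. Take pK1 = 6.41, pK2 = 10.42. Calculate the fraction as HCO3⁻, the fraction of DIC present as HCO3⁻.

α₁ = 1 / (1 + [H⁺]/K1 + K2/[H⁺]) = 1 / (1 + 10^-1.74 + 10^-2.27)
   = 1 / (1 + 0.018197 + 0.0053703) = 1/1.0236 = 0.9770

α₁ = 0.977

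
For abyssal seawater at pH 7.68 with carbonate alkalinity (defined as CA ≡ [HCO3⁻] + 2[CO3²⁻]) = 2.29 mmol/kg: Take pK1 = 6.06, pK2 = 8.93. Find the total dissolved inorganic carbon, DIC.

CA = [HCO3⁻] + 2[CO3²⁻] = (α₁ + 2α₂)·DIC
At pH 7.68: [H⁺]/K1 = 10^-1.62 = 0.023988, K2/[H⁺] = 10^-1.25 = 0.056234
α₁ = 1/(1 + 0.023988 + 0.056234) = 1/1.0802 = 0.9257; α₂ = α₁·K2/[H⁺] = 0.05206
α₁ + 2α₂ = 1.0299
DIC = CA / (α₁ + 2α₂) = 2.29 / 1.0299 = 2.22 mmol/kg

DIC = 2.22 mmol/kg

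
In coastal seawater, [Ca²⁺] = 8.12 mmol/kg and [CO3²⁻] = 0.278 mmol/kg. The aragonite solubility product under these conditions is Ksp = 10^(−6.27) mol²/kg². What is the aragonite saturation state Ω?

Ω = 4.20

Ksp = 10^(−6.27) = 5.370×10^-7
Ω = [Ca²⁺][CO3²⁻]/Ksp = (8.12×10^-3)(0.278×10^-3) / 5.370×10^-7 = 4.20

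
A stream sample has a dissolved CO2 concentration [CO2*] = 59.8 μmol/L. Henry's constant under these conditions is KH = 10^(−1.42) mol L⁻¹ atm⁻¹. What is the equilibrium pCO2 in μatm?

KH = 10^(−1.42) = 3.802×10^-2 mol L⁻¹ atm⁻¹
pCO2 = [CO2*]/KH = 59.8×10^-6 / 3.802×10^-2 = 1.57×10^-3 atm = 1570 μatm

pCO2 = 1570 μatm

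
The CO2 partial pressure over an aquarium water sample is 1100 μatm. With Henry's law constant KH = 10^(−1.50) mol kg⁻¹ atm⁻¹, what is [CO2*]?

KH = 10^(−1.50) = 3.162×10^-2 mol kg⁻¹ atm⁻¹
[CO2*] = KH · pCO2 = 3.162×10^-2 × 1100×10^-6 atm = 3.48×10^-5 mol/kg

[CO2*] = 34.8 μmol/kg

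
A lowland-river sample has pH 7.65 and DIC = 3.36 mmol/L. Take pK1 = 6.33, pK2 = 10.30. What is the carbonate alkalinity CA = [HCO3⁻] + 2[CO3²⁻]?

CA = 3.21 mmol/L

CA = [HCO3⁻] + 2[CO3²⁻] = (α₁ + 2α₂)·DIC
At pH 7.65: [H⁺]/K1 = 10^-1.32 = 0.047863, K2/[H⁺] = 10^-2.65 = 0.0022387
α₁ = 1/(1 + 0.047863 + 0.0022387) = 1/1.0501 = 0.9523; α₂ = α₁·K2/[H⁺] = 0.002132
α₁ + 2α₂ = 0.9566
CA = 0.9566 × 3.36 = 3.21 mmol/L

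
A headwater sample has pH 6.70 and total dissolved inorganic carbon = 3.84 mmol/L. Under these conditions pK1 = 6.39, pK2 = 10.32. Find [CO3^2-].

α₂ = 1 / (1 + [H⁺]/K2 + [H⁺]²/(K1K2)) = 1 / (1 + 10^+3.62 + 10^+3.31)
   = 1 / (1 + 4168.7 + 2041.7) = 1/6211.4 = 0.0001610
[CO3²⁻] = α₂ × DIC = 0.0001610 × 3.84 = 0.000618 mmol/L = 0.618 μmol/L

[CO3²⁻] = 0.618 μmol/L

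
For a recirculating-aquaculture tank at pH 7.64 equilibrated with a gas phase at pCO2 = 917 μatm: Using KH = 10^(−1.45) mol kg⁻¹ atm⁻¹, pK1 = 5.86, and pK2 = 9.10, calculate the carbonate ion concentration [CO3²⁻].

[CO2*] = KH · pCO2 = 10^(−1.45) × 917×10^-6 = 3.254×10^-5 mol/kg
α₀ = 1/(1 + K1/[H⁺] + K1K2/[H⁺]²) = 1/(1 + 10^+1.78 + 10^+0.32) = 0.01579
DIC = [CO2*]/α₀ = 3.254×10^-5 / 0.01579 = 2.061 mmol/kg
[CO3²⁻] = α₂·DIC; α₂ = 0.03298, so [CO3²⁻] = 0.03298 × 2.061 = 0.0680 mmol/kg

[CO3²⁻] = 0.0680 mmol/kg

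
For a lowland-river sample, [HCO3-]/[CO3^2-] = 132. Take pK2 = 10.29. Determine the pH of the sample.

pH = 8.17

From K2 = [H⁺][CO3^2-]/[HCO3-]:  pH = pK2 − log₁₀([HCO3-]/[CO3^2-])
log₁₀(132) = +2.121
pH = 10.29 − (+2.121) = 8.17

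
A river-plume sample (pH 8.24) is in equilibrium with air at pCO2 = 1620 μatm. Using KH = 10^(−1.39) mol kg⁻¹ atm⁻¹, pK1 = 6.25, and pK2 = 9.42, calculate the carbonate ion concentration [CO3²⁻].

[CO2*] = KH · pCO2 = 10^(−1.39) × 1620×10^-6 = 6.600×10^-5 mol/kg
α₀ = 1/(1 + K1/[H⁺] + K1K2/[H⁺]²) = 1/(1 + 10^+1.99 + 10^+0.81) = 0.009507
DIC = [CO2*]/α₀ = 6.600×10^-5 / 0.009507 = 6.941 mmol/kg
[CO3²⁻] = α₂·DIC; α₂ = 0.06139, so [CO3²⁻] = 0.06139 × 6.941 = 0.426 mmol/kg

[CO3²⁻] = 0.426 mmol/kg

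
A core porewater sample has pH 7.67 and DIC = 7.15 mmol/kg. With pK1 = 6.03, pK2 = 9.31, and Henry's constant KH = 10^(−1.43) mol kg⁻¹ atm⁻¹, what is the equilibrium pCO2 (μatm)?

α₀ = 1 / (1 + K1/[H⁺] + K1K2/[H⁺]²) = 1 / (1 + 10^+1.64 + 10^-0.00)
   = 1 / (1 + 43.652 + 1.0000) = 1/45.652 = 0.02191
[CO2*] = α₀ × DIC = 0.02191 × 7.15 = 0.1566 mmol/kg
pCO2 = [CO2*]/KH = 1.566×10^-4 / 3.715×10^-2 = 4220 μatm

pCO2 = 4220 μatm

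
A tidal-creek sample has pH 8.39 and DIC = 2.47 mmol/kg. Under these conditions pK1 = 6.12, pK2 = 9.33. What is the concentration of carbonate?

α₂ = 1 / (1 + [H⁺]/K2 + [H⁺]²/(K1K2)) = 1 / (1 + 10^+0.94 + 10^-1.33)
   = 1 / (1 + 8.7096 + 0.046774) = 1/9.7564 = 0.1025
[CO3²⁻] = α₂ × DIC = 0.1025 × 2.47 = 0.253 mmol/kg

[CO3²⁻] = 0.253 mmol/kg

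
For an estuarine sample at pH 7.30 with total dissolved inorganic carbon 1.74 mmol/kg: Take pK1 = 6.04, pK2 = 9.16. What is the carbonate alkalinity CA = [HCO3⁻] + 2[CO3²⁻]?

CA = 1.67 mmol/kg

CA = [HCO3⁻] + 2[CO3²⁻] = (α₁ + 2α₂)·DIC
At pH 7.30: [H⁺]/K1 = 10^-1.26 = 0.054954, K2/[H⁺] = 10^-1.86 = 0.013804
α₁ = 1/(1 + 0.054954 + 0.013804) = 1/1.0688 = 0.9357; α₂ = α₁·K2/[H⁺] = 0.01292
α₁ + 2α₂ = 0.9615
CA = 0.9615 × 1.74 = 1.67 mmol/kg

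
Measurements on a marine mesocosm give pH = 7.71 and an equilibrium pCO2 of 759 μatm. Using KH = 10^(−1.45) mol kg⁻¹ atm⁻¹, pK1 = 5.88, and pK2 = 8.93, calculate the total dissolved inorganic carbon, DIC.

[CO2*] = KH · pCO2 = 10^(−1.45) × 759×10^-6 = 2.693×10^-5 mol/kg
α₀ = 1/(1 + K1/[H⁺] + K1K2/[H⁺]²) = 1/(1 + 10^+1.83 + 10^+0.61) = 0.01376
DIC = [CO2*]/α₀ = 2.693×10^-5 / 0.01376 = 1.96 mmol/kg

DIC = 1.96 mmol/kg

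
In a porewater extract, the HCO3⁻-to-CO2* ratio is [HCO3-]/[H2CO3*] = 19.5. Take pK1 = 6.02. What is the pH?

From K1 = [H⁺][HCO3-]/[H2CO3*]:  pH = pK1 + log₁₀([HCO3-]/[H2CO3*])
log₁₀(19.5) = +1.290
pH = 6.02 + (+1.290) = 7.31

pH = 7.31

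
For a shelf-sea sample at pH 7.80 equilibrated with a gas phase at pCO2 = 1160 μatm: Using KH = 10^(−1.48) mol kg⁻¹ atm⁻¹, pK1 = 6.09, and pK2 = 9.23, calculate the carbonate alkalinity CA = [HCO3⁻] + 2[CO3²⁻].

CA = 2.12 mmol/kg

[CO2*] = KH · pCO2 = 10^(−1.48) × 1160×10^-6 = 3.841×10^-5 mol/kg
α₀ = 1/(1 + K1/[H⁺] + K1K2/[H⁺]²) = 1/(1 + 10^+1.71 + 10^+0.28) = 0.01845
DIC = [CO2*]/α₀ = 3.841×10^-5 / 0.01845 = 2.082 mmol/kg
CA = (α₁ + 2α₂)·DIC = (0.9464 + 2×0.03516) × 2.082 = 2.12 mmol/kg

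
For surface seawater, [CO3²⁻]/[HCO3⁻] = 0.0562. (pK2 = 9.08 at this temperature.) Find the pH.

pH = 7.83

From K2 = [H⁺][CO3²⁻]/[HCO3⁻]:  pH = pK2 + log₁₀([CO3²⁻]/[HCO3⁻])
log₁₀(0.0562) = -1.250
pH = 9.08 + (-1.250) = 7.83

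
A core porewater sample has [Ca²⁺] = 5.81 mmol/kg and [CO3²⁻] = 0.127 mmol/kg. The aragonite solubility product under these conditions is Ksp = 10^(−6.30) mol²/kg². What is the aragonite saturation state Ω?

Ω = 1.47

Ksp = 10^(−6.30) = 5.012×10^-7
Ω = [Ca²⁺][CO3²⁻]/Ksp = (5.81×10^-3)(0.127×10^-3) / 5.012×10^-7 = 1.47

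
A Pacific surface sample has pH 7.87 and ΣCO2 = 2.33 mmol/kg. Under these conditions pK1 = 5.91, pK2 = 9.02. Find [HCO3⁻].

[HCO3⁻] = 2.15 mmol/kg

α₁ = 1 / (1 + [H⁺]/K1 + K2/[H⁺]) = 1 / (1 + 10^-1.96 + 10^-1.15)
   = 1 / (1 + 0.010965 + 0.070795) = 1/1.0818 = 0.9244
[HCO3⁻] = α₁ × DIC = 0.9244 × 2.33 = 2.15 mmol/kg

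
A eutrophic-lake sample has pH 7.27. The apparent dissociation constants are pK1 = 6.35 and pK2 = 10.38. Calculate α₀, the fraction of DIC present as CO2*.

α₀ = 0.107

α₀ = 1 / (1 + K1/[H⁺] + K1K2/[H⁺]²) = 1 / (1 + 10^+0.92 + 10^-2.19)
   = 1 / (1 + 8.3176 + 0.0064565) = 1/9.3241 = 0.1072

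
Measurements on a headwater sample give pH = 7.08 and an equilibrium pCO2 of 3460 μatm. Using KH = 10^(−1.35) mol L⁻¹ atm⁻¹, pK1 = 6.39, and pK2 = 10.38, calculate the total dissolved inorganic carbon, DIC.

[CO2*] = KH · pCO2 = 10^(−1.35) × 3460×10^-6 = 1.546×10^-4 mol/L
α₀ = 1/(1 + K1/[H⁺] + K1K2/[H⁺]²) = 1/(1 + 10^+0.69 + 10^-2.61) = 0.1695
DIC = [CO2*]/α₀ = 1.546×10^-4 / 0.1695 = 0.912 mmol/L

DIC = 0.912 mmol/L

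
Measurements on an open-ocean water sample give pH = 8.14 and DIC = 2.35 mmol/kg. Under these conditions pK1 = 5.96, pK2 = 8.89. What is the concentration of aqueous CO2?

α₀ = 1 / (1 + K1/[H⁺] + K1K2/[H⁺]²) = 1 / (1 + 10^+2.18 + 10^+1.43)
   = 1 / (1 + 151.36 + 26.915) = 1/179.27 = 0.005578
[CO2*] = α₀ × DIC = 0.005578 × 2.35 = 0.0131 mmol/kg = 13.1 μmol/kg

[CO2*] = 13.1 μmol/kg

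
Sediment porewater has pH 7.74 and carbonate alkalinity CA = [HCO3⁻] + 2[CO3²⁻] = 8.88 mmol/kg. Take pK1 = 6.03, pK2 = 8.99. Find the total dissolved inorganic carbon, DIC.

DIC = 8.59 mmol/kg

CA = [HCO3⁻] + 2[CO3²⁻] = (α₁ + 2α₂)·DIC
At pH 7.74: [H⁺]/K1 = 10^-1.71 = 0.019498, K2/[H⁺] = 10^-1.25 = 0.056234
α₁ = 1/(1 + 0.019498 + 0.056234) = 1/1.0757 = 0.9296; α₂ = α₁·K2/[H⁺] = 0.05228
α₁ + 2α₂ = 1.0341
DIC = CA / (α₁ + 2α₂) = 8.88 / 1.0341 = 8.59 mmol/kg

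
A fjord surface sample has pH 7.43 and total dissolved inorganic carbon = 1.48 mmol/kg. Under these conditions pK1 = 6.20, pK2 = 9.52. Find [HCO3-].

[HCO3⁻] = 1.39 mmol/kg

α₁ = 1 / (1 + [H⁺]/K1 + K2/[H⁺]) = 1 / (1 + 10^-1.23 + 10^-2.09)
   = 1 / (1 + 0.058884 + 0.0081283) = 1/1.0670 = 0.9372
[HCO3⁻] = α₁ × DIC = 0.9372 × 1.48 = 1.39 mmol/kg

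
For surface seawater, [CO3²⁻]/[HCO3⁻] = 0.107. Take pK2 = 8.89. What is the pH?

pH = 7.92

From K2 = [H⁺][CO3²⁻]/[HCO3⁻]:  pH = pK2 + log₁₀([CO3²⁻]/[HCO3⁻])
log₁₀(0.107) = -0.971
pH = 8.89 + (-0.971) = 7.92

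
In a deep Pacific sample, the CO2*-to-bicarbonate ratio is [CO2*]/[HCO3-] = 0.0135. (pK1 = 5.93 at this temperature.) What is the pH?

From K1 = [H⁺][HCO3-]/[CO2*]:  pH = pK1 − log₁₀([CO2*]/[HCO3-])
log₁₀(0.0135) = -1.870
pH = 5.93 − (-1.870) = 7.80

pH = 7.80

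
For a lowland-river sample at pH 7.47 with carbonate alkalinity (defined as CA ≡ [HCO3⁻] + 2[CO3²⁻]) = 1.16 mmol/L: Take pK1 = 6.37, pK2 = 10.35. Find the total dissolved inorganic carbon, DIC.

DIC = 1.25 mmol/L

CA = [HCO3⁻] + 2[CO3²⁻] = (α₁ + 2α₂)·DIC
At pH 7.47: [H⁺]/K1 = 10^-1.10 = 0.079433, K2/[H⁺] = 10^-2.88 = 0.0013183
α₁ = 1/(1 + 0.079433 + 0.0013183) = 1/1.0808 = 0.9253; α₂ = α₁·K2/[H⁺] = 0.001220
α₁ + 2α₂ = 0.9277
DIC = CA / (α₁ + 2α₂) = 1.16 / 0.9277 = 1.25 mmol/L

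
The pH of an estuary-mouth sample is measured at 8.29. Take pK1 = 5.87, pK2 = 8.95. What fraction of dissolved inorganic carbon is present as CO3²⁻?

α₂ = 1 / (1 + [H⁺]/K2 + [H⁺]²/(K1K2)) = 1 / (1 + 10^+0.66 + 10^-1.76)
   = 1 / (1 + 4.5709 + 0.017378) = 1/5.5883 = 0.1789

α₂ = 0.179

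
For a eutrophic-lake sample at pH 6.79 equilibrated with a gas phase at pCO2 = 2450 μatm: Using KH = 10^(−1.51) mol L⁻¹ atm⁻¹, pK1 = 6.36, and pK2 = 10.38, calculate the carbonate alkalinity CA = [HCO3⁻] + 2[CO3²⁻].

CA = 0.204 mmol/L

[CO2*] = KH · pCO2 = 10^(−1.51) × 2450×10^-6 = 7.571×10^-5 mol/L
α₀ = 1/(1 + K1/[H⁺] + K1K2/[H⁺]²) = 1/(1 + 10^+0.43 + 10^-3.16) = 0.2708
DIC = [CO2*]/α₀ = 7.571×10^-5 / 0.2708 = 0.2795 mmol/L
CA = (α₁ + 2α₂)·DIC = (0.7290 + 2×0.0001874) × 0.2795 = 0.204 mmol/L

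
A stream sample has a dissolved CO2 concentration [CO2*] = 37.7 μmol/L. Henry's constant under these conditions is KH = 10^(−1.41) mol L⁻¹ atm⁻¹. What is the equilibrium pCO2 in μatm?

KH = 10^(−1.41) = 3.890×10^-2 mol L⁻¹ atm⁻¹
pCO2 = [CO2*]/KH = 37.7×10^-6 / 3.890×10^-2 = 9.69×10^-4 atm = 969 μatm

pCO2 = 969 μatm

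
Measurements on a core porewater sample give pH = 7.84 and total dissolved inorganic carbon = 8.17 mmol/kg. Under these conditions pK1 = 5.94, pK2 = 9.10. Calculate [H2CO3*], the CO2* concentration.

[CO2*] = 0.0963 mmol/kg

α₀ = 1 / (1 + K1/[H⁺] + K1K2/[H⁺]²) = 1 / (1 + 10^+1.90 + 10^+0.64)
   = 1 / (1 + 79.433 + 4.3652) = 1/84.798 = 0.01179
[CO2*] = α₀ × DIC = 0.01179 × 8.17 = 0.0963 mmol/kg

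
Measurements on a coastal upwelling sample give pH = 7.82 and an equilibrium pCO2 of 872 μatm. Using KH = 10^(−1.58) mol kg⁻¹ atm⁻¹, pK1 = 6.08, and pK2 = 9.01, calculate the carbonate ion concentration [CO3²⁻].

[CO3²⁻] = 0.0814 mmol/kg

[CO2*] = KH · pCO2 = 10^(−1.58) × 872×10^-6 = 2.294×10^-5 mol/kg
α₀ = 1/(1 + K1/[H⁺] + K1K2/[H⁺]²) = 1/(1 + 10^+1.74 + 10^+0.55) = 0.01681
DIC = [CO2*]/α₀ = 2.294×10^-5 / 0.01681 = 1.365 mmol/kg
[CO3²⁻] = α₂·DIC; α₂ = 0.05963, so [CO3²⁻] = 0.05963 × 1.365 = 0.0814 mmol/kg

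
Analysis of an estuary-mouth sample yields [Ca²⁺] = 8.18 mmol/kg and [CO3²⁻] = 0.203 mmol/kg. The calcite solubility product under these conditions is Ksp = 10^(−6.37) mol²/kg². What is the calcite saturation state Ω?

Ksp = 10^(−6.37) = 4.266×10^-7
Ω = [Ca²⁺][CO3²⁻]/Ksp = (8.18×10^-3)(0.203×10^-3) / 4.266×10^-7 = 3.89

Ω = 3.89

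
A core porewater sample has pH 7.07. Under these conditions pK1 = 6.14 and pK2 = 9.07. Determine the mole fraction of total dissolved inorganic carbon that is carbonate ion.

α₂ = 1 / (1 + [H⁺]/K2 + [H⁺]²/(K1K2)) = 1 / (1 + 10^+2.00 + 10^+1.07)
   = 1 / (1 + 100.00 + 11.749) = 1/112.75 = 0.008869

α₂ = 0.00887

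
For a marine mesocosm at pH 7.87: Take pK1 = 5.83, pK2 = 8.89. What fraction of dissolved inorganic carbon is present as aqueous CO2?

α₀ = 0.00826

α₀ = 1 / (1 + K1/[H⁺] + K1K2/[H⁺]²) = 1 / (1 + 10^+2.04 + 10^+1.02)
   = 1 / (1 + 109.65 + 10.471) = 1/121.12 = 0.008256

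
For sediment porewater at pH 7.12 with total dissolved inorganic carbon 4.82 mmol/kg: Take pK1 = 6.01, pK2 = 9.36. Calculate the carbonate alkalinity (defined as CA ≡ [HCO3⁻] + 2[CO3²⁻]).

CA = [HCO3⁻] + 2[CO3²⁻] = (α₁ + 2α₂)·DIC
At pH 7.12: [H⁺]/K1 = 10^-1.11 = 0.077625, K2/[H⁺] = 10^-2.24 = 0.0057544
α₁ = 1/(1 + 0.077625 + 0.0057544) = 1/1.0834 = 0.9230; α₂ = α₁·K2/[H⁺] = 0.005312
α₁ + 2α₂ = 0.9337
CA = 0.9337 × 4.82 = 4.50 mmol/kg

CA = 4.50 mmol/kg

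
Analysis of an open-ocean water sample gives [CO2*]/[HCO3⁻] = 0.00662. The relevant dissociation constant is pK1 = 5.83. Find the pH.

pH = 8.01

From K1 = [H⁺][HCO3⁻]/[CO2*]:  pH = pK1 − log₁₀([CO2*]/[HCO3⁻])
log₁₀(0.00662) = -2.179
pH = 5.83 − (-2.179) = 8.01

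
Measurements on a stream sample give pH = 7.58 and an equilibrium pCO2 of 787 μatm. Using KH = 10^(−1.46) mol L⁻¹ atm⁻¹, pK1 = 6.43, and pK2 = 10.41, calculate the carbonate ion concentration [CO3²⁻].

[CO3²⁻] = 0.570 μmol/L

[CO2*] = KH · pCO2 = 10^(−1.46) × 787×10^-6 = 2.729×10^-5 mol/L
α₀ = 1/(1 + K1/[H⁺] + K1K2/[H⁺]²) = 1/(1 + 10^+1.15 + 10^-1.68) = 0.06602
DIC = [CO2*]/α₀ = 2.729×10^-5 / 0.06602 = 0.4133 mmol/L
[CO3²⁻] = α₂·DIC; α₂ = 0.001379, so [CO3²⁻] = 0.001379 × 0.4133 = 0.000570 mmol/L = 0.570 μmol/L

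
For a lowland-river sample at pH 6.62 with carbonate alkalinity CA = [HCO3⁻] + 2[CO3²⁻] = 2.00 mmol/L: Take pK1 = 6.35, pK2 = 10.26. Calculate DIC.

CA = [HCO3⁻] + 2[CO3²⁻] = (α₁ + 2α₂)·DIC
At pH 6.62: [H⁺]/K1 = 10^-0.27 = 0.53703, K2/[H⁺] = 10^-3.64 = 0.00022909
α₁ = 1/(1 + 0.53703 + 0.00022909) = 1/1.5373 = 0.6505; α₂ = α₁·K2/[H⁺] = 0.0001490
α₁ + 2α₂ = 0.6508
DIC = CA / (α₁ + 2α₂) = 2.00 / 0.6508 = 3.07 mmol/L

DIC = 3.07 mmol/L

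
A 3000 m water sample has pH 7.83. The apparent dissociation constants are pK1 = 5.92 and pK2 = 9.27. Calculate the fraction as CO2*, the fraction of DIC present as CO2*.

α₀ = 0.0117

α₀ = 1 / (1 + K1/[H⁺] + K1K2/[H⁺]²) = 1 / (1 + 10^+1.91 + 10^+0.47)
   = 1 / (1 + 81.283 + 2.9512) = 1/85.234 = 0.01173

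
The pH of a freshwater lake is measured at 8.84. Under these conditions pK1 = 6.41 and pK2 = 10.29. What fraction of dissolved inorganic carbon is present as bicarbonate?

α₁ = 1 / (1 + [H⁺]/K1 + K2/[H⁺]) = 1 / (1 + 10^-2.43 + 10^-1.45)
   = 1 / (1 + 0.0037154 + 0.035481) = 1/1.0392 = 0.9623

α₁ = 0.962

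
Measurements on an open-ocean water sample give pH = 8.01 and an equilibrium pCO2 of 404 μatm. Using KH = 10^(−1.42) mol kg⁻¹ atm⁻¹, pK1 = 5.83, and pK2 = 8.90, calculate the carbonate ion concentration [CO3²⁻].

[CO3²⁻] = 0.299 mmol/kg

[CO2*] = KH · pCO2 = 10^(−1.42) × 404×10^-6 = 1.536×10^-5 mol/kg
α₀ = 1/(1 + K1/[H⁺] + K1K2/[H⁺]²) = 1/(1 + 10^+2.18 + 10^+1.29) = 0.005819
DIC = [CO2*]/α₀ = 1.536×10^-5 / 0.005819 = 2.640 mmol/kg
[CO3²⁻] = α₂·DIC; α₂ = 0.1135, so [CO3²⁻] = 0.1135 × 2.640 = 0.299 mmol/kg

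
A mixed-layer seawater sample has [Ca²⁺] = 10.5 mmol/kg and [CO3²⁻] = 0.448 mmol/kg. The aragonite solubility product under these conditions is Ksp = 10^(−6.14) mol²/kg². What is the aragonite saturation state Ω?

Ksp = 10^(−6.14) = 7.244×10^-7
Ω = [Ca²⁺][CO3²⁻]/Ksp = (10.5×10^-3)(0.448×10^-3) / 7.244×10^-7 = 6.49

Ω = 6.49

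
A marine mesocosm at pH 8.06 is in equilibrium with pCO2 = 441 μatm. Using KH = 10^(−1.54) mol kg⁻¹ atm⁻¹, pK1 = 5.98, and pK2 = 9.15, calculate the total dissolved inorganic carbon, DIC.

[CO2*] = KH · pCO2 = 10^(−1.54) × 441×10^-6 = 1.272×10^-5 mol/kg
α₀ = 1/(1 + K1/[H⁺] + K1K2/[H⁺]²) = 1/(1 + 10^+2.08 + 10^+0.99) = 0.007634
DIC = [CO2*]/α₀ = 1.272×10^-5 / 0.007634 = 1.67 mmol/kg

DIC = 1.67 mmol/kg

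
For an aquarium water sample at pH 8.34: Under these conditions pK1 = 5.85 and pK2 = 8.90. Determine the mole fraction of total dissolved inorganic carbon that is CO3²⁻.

α₂ = 0.215

α₂ = 1 / (1 + [H⁺]/K2 + [H⁺]²/(K1K2)) = 1 / (1 + 10^+0.56 + 10^-1.93)
   = 1 / (1 + 3.6308 + 0.011749) = 1/4.6425 = 0.2154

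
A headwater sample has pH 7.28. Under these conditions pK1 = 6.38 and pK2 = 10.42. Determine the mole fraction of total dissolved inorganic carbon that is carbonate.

α₂ = 1 / (1 + [H⁺]/K2 + [H⁺]²/(K1K2)) = 1 / (1 + 10^+3.14 + 10^+2.24)
   = 1 / (1 + 1380.4 + 173.78) = 1/1555.2 = 0.0006430

α₂ = 0.000643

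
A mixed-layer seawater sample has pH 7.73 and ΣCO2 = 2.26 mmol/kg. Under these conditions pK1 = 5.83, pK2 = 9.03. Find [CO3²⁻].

[CO3²⁻] = 0.107 mmol/kg

α₂ = 1 / (1 + [H⁺]/K2 + [H⁺]²/(K1K2)) = 1 / (1 + 10^+1.30 + 10^-0.60)
   = 1 / (1 + 19.953 + 0.25119) = 1/21.204 = 0.04716
[CO3²⁻] = α₂ × DIC = 0.04716 × 2.26 = 0.107 mmol/kg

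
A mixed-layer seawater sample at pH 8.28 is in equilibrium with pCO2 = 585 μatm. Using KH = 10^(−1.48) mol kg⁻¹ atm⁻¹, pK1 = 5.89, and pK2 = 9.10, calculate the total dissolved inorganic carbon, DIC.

DIC = 5.49 mmol/kg

[CO2*] = KH · pCO2 = 10^(−1.48) × 585×10^-6 = 1.937×10^-5 mol/kg
α₀ = 1/(1 + K1/[H⁺] + K1K2/[H⁺]²) = 1/(1 + 10^+2.39 + 10^+1.57) = 0.003526
DIC = [CO2*]/α₀ = 1.937×10^-5 / 0.003526 = 5.49 mmol/kg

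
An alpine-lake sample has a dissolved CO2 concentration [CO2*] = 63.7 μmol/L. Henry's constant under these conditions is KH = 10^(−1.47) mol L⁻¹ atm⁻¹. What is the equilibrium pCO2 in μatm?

KH = 10^(−1.47) = 3.388×10^-2 mol L⁻¹ atm⁻¹
pCO2 = [CO2*]/KH = 63.7×10^-6 / 3.388×10^-2 = 1.88×10^-3 atm = 1880 μatm

pCO2 = 1880 μatm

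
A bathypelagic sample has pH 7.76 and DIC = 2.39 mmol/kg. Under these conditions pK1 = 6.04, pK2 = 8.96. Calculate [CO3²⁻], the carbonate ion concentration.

α₂ = 1 / (1 + [H⁺]/K2 + [H⁺]²/(K1K2)) = 1 / (1 + 10^+1.20 + 10^-0.52)
   = 1 / (1 + 15.849 + 0.30200) = 1/17.151 = 0.05831
[CO3²⁻] = α₂ × DIC = 0.05831 × 2.39 = 0.139 mmol/kg

[CO3²⁻] = 0.139 mmol/kg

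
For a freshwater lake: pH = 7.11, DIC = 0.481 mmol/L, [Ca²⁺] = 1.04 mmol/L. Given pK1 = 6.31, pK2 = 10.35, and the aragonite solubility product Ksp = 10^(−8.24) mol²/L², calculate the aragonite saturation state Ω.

Ω = 0.0432

α₂ = 1 / (1 + [H⁺]/K2 + [H⁺]²/(K1K2)) = 1 / (1 + 10^+3.24 + 10^+2.44)
   = 1 / (1 + 1737.8 + 275.42) = 1/2014.2 = 0.0004965
[CO3²⁻] = α₂ × DIC = 0.0004965 × 0.481 = 0.0002388 mmol/L = 0.2388 μmol/L
Ksp = 10^(−8.24) = 5.754×10^-9
Ω = [Ca²⁺][CO3²⁻]/Ksp = (1.04×10^-3)(2.388×10^-7) / 5.754×10^-9 = 0.0432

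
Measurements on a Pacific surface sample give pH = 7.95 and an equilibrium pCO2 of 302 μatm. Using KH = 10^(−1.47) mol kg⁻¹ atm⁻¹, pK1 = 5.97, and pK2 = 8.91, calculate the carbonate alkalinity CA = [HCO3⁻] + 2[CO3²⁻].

CA = 1.19 mmol/kg

[CO2*] = KH · pCO2 = 10^(−1.47) × 302×10^-6 = 1.023×10^-5 mol/kg
α₀ = 1/(1 + K1/[H⁺] + K1K2/[H⁺]²) = 1/(1 + 10^+1.98 + 10^+1.02) = 0.009348
DIC = [CO2*]/α₀ = 1.023×10^-5 / 0.009348 = 1.095 mmol/kg
CA = (α₁ + 2α₂)·DIC = (0.8928 + 2×0.09789) × 1.095 = 1.19 mmol/kg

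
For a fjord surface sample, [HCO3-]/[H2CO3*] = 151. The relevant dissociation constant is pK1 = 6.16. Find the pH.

From K1 = [H⁺][HCO3-]/[H2CO3*]:  pH = pK1 + log₁₀([HCO3-]/[H2CO3*])
log₁₀(151) = +2.179
pH = 6.16 + (+2.179) = 8.34

pH = 8.34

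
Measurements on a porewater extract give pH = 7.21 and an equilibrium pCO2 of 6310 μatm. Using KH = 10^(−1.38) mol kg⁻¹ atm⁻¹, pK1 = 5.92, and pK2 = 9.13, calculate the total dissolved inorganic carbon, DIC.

DIC = 5.45 mmol/kg

[CO2*] = KH · pCO2 = 10^(−1.38) × 6310×10^-6 = 2.630×10^-4 mol/kg
α₀ = 1/(1 + K1/[H⁺] + K1K2/[H⁺]²) = 1/(1 + 10^+1.29 + 10^-0.63) = 0.04823
DIC = [CO2*]/α₀ = 2.630×10^-4 / 0.04823 = 5.45 mmol/kg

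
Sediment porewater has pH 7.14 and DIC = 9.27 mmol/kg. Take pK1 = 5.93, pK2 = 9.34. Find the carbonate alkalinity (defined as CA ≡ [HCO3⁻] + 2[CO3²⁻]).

CA = [HCO3⁻] + 2[CO3²⁻] = (α₁ + 2α₂)·DIC
At pH 7.14: [H⁺]/K1 = 10^-1.21 = 0.061660, K2/[H⁺] = 10^-2.20 = 0.0063096
α₁ = 1/(1 + 0.061660 + 0.0063096) = 1/1.0680 = 0.9364; α₂ = α₁·K2/[H⁺] = 0.005908
α₁ + 2α₂ = 0.9482
CA = 0.9482 × 9.27 = 8.79 mmol/kg

CA = 8.79 mmol/kg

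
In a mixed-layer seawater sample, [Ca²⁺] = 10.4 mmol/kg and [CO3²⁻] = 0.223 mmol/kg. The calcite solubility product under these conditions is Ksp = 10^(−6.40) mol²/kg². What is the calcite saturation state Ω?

Ksp = 10^(−6.40) = 3.981×10^-7
Ω = [Ca²⁺][CO3²⁻]/Ksp = (10.4×10^-3)(0.223×10^-3) / 3.981×10^-7 = 5.83

Ω = 5.83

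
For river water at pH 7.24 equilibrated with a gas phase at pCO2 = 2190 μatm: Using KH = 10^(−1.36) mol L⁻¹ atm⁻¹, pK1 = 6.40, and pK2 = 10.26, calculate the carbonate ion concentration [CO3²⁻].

[CO3²⁻] = 0.632 μmol/L

[CO2*] = KH · pCO2 = 10^(−1.36) × 2190×10^-6 = 9.560×10^-5 mol/L
α₀ = 1/(1 + K1/[H⁺] + K1K2/[H⁺]²) = 1/(1 + 10^+0.84 + 10^-2.18) = 0.1262
DIC = [CO2*]/α₀ = 9.560×10^-5 / 0.1262 = 0.7576 mmol/L
[CO3²⁻] = α₂·DIC; α₂ = 0.0008337, so [CO3²⁻] = 0.0008337 × 0.7576 = 0.000632 mmol/L = 0.632 μmol/L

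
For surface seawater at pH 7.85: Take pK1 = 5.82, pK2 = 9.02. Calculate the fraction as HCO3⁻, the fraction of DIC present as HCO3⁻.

α₁ = 1 / (1 + [H⁺]/K1 + K2/[H⁺]) = 1 / (1 + 10^-2.03 + 10^-1.17)
   = 1 / (1 + 0.0093325 + 0.067608) = 1/1.0769 = 0.9286

α₁ = 0.929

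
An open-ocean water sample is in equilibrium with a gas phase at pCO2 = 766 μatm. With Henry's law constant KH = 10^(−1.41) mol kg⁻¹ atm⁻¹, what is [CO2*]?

KH = 10^(−1.41) = 3.890×10^-2 mol kg⁻¹ atm⁻¹
[CO2*] = KH · pCO2 = 3.890×10^-2 × 766×10^-6 atm = 2.98×10^-5 mol/kg

[CO2*] = 29.8 μmol/kg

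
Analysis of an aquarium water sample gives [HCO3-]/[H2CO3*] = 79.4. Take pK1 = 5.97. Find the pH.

From K1 = [H⁺][HCO3-]/[H2CO3*]:  pH = pK1 + log₁₀([HCO3-]/[H2CO3*])
log₁₀(79.4) = +1.900
pH = 5.97 + (+1.900) = 7.87

pH = 7.87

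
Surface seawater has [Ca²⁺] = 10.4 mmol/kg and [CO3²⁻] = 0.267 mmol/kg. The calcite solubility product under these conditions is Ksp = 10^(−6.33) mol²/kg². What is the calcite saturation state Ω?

Ksp = 10^(−6.33) = 4.677×10^-7
Ω = [Ca²⁺][CO3²⁻]/Ksp = (10.4×10^-3)(0.267×10^-3) / 4.677×10^-7 = 5.94

Ω = 5.94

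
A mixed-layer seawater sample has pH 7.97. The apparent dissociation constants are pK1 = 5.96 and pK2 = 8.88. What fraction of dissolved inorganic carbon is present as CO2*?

α₀ = 1 / (1 + K1/[H⁺] + K1K2/[H⁺]²) = 1 / (1 + 10^+2.01 + 10^+1.10)
   = 1 / (1 + 102.33 + 12.589) = 1/115.92 = 0.008627

α₀ = 0.00863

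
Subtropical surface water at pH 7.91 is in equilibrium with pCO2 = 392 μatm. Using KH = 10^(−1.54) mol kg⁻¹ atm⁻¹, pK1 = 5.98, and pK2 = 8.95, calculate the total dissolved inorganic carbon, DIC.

[CO2*] = KH · pCO2 = 10^(−1.54) × 392×10^-6 = 1.131×10^-5 mol/kg
α₀ = 1/(1 + K1/[H⁺] + K1K2/[H⁺]²) = 1/(1 + 10^+1.93 + 10^+0.89) = 0.01065
DIC = [CO2*]/α₀ = 1.131×10^-5 / 0.01065 = 1.06 mmol/kg

DIC = 1.06 mmol/kg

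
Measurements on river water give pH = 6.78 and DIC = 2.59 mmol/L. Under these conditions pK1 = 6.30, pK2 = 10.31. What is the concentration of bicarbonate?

α₁ = 1 / (1 + [H⁺]/K1 + K2/[H⁺]) = 1 / (1 + 10^-0.48 + 10^-3.53)
   = 1 / (1 + 0.33113 + 0.00029512) = 1/1.3314 = 0.7511
[HCO3⁻] = α₁ × DIC = 0.7511 × 2.59 = 1.95 mmol/L

[HCO3⁻] = 1.95 mmol/L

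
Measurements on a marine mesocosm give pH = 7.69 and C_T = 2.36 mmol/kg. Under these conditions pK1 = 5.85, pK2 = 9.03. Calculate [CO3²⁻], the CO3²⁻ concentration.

[CO3²⁻] = 0.102 mmol/kg

α₂ = 1 / (1 + [H⁺]/K2 + [H⁺]²/(K1K2)) = 1 / (1 + 10^+1.34 + 10^-0.50)
   = 1 / (1 + 21.878 + 0.31623) = 1/23.194 = 0.04311
[CO3²⁻] = α₂ × DIC = 0.04311 × 2.36 = 0.102 mmol/kg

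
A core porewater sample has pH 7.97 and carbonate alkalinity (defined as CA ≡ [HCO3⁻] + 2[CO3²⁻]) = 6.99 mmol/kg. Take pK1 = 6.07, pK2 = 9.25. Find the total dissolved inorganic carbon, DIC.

CA = [HCO3⁻] + 2[CO3²⁻] = (α₁ + 2α₂)·DIC
At pH 7.97: [H⁺]/K1 = 10^-1.90 = 0.012589, K2/[H⁺] = 10^-1.28 = 0.052481
α₁ = 1/(1 + 0.012589 + 0.052481) = 1/1.0651 = 0.9389; α₂ = α₁·K2/[H⁺] = 0.04927
α₁ + 2α₂ = 1.0375
DIC = CA / (α₁ + 2α₂) = 6.99 / 1.0375 = 6.74 mmol/kg

DIC = 6.74 mmol/kg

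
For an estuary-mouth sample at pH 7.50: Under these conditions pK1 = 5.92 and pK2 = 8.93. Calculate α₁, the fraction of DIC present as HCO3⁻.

α₁ = 0.940

α₁ = 1 / (1 + [H⁺]/K1 + K2/[H⁺]) = 1 / (1 + 10^-1.58 + 10^-1.43)
   = 1 / (1 + 0.026303 + 0.037154) = 1/1.0635 = 0.9403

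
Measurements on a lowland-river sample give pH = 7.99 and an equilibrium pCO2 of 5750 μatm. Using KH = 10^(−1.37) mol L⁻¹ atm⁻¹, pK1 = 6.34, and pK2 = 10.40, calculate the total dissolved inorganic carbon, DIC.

DIC = 11.2 mmol/L

[CO2*] = KH · pCO2 = 10^(−1.37) × 5750×10^-6 = 2.453×10^-4 mol/L
α₀ = 1/(1 + K1/[H⁺] + K1K2/[H⁺]²) = 1/(1 + 10^+1.65 + 10^-0.76) = 0.02181
DIC = [CO2*]/α₀ = 2.453×10^-4 / 0.02181 = 11.2 mmol/L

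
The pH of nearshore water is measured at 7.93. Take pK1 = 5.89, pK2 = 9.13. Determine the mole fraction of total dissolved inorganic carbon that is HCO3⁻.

α₁ = 0.933

α₁ = 1 / (1 + [H⁺]/K1 + K2/[H⁺]) = 1 / (1 + 10^-2.04 + 10^-1.20)
   = 1 / (1 + 0.0091201 + 0.063096) = 1/1.0722 = 0.9326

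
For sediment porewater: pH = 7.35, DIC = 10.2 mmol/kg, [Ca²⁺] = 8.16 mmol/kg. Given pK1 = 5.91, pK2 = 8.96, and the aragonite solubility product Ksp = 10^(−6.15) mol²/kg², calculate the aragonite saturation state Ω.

Ω = 2.72

α₂ = 1 / (1 + [H⁺]/K2 + [H⁺]²/(K1K2)) = 1 / (1 + 10^+1.61 + 10^+0.17)
   = 1 / (1 + 40.738 + 1.4791) = 1/43.217 = 0.02314
[CO3²⁻] = α₂ × DIC = 0.02314 × 10.2 = 0.2360 mmol/kg
Ksp = 10^(−6.15) = 7.079×10^-7
Ω = [Ca²⁺][CO3²⁻]/Ksp = (8.16×10^-3)(2.360×10^-4) / 7.079×10^-7 = 2.72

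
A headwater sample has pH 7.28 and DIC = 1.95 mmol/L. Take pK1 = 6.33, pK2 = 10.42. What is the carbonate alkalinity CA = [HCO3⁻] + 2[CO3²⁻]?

CA = [HCO3⁻] + 2[CO3²⁻] = (α₁ + 2α₂)·DIC
At pH 7.28: [H⁺]/K1 = 10^-0.95 = 0.11220, K2/[H⁺] = 10^-3.14 = 0.00072444
α₁ = 1/(1 + 0.11220 + 0.00072444) = 1/1.1129 = 0.8985; α₂ = α₁·K2/[H⁺] = 0.0006509
α₁ + 2α₂ = 0.8998
CA = 0.8998 × 1.95 = 1.75 mmol/L

CA = 1.75 mmol/L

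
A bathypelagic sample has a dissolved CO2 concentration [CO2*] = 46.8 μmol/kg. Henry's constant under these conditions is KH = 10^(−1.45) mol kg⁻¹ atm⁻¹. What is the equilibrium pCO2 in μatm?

pCO2 = 1320 μatm

KH = 10^(−1.45) = 3.548×10^-2 mol kg⁻¹ atm⁻¹
pCO2 = [CO2*]/KH = 46.8×10^-6 / 3.548×10^-2 = 1.32×10^-3 atm = 1320 μatm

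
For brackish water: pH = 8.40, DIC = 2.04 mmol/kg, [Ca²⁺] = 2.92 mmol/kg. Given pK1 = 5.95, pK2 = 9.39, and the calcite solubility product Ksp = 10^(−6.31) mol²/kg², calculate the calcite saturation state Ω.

Ω = 1.13

α₂ = 1 / (1 + [H⁺]/K2 + [H⁺]²/(K1K2)) = 1 / (1 + 10^+0.99 + 10^-1.46)
   = 1 / (1 + 9.7724 + 0.034674) = 1/10.807 = 0.09253
[CO3²⁻] = α₂ × DIC = 0.09253 × 2.04 = 0.1888 mmol/kg
Ksp = 10^(−6.31) = 4.898×10^-7
Ω = [Ca²⁺][CO3²⁻]/Ksp = (2.92×10^-3)(1.888×10^-4) / 4.898×10^-7 = 1.13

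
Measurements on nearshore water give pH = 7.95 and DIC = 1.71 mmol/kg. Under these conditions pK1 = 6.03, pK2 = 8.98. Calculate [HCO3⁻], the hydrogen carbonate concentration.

α₁ = 1 / (1 + [H⁺]/K1 + K2/[H⁺]) = 1 / (1 + 10^-1.92 + 10^-1.03)
   = 1 / (1 + 0.012023 + 0.093325) = 1/1.1053 = 0.9047
[HCO3⁻] = α₁ × DIC = 0.9047 × 1.71 = 1.55 mmol/kg

[HCO3⁻] = 1.55 mmol/kg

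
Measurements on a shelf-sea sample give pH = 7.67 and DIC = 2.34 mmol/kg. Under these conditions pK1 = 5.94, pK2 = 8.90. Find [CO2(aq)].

[CO2*] = 0.0404 mmol/kg

α₀ = 1 / (1 + K1/[H⁺] + K1K2/[H⁺]²) = 1 / (1 + 10^+1.73 + 10^+0.50)
   = 1 / (1 + 53.703 + 3.1623) = 1/57.865 = 0.01728
[CO2*] = α₀ × DIC = 0.01728 × 2.34 = 0.0404 mmol/kg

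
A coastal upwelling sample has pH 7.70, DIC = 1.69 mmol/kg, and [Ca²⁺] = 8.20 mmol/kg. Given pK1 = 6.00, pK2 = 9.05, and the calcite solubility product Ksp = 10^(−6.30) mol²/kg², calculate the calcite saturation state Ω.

Ω = 1.16

α₂ = 1 / (1 + [H⁺]/K2 + [H⁺]²/(K1K2)) = 1 / (1 + 10^+1.35 + 10^-0.35)
   = 1 / (1 + 22.387 + 0.44668) = 1/23.834 = 0.04196
[CO3²⁻] = α₂ × DIC = 0.04196 × 1.69 = 0.07091 mmol/kg
Ksp = 10^(−6.30) = 5.012×10^-7
Ω = [Ca²⁺][CO3²⁻]/Ksp = (8.20×10^-3)(7.091×10^-5) / 5.012×10^-7 = 1.16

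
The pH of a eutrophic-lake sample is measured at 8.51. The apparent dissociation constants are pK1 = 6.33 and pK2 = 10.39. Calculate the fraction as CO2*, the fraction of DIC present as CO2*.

α₀ = 0.00648

α₀ = 1 / (1 + K1/[H⁺] + K1K2/[H⁺]²) = 1 / (1 + 10^+2.18 + 10^+0.30)
   = 1 / (1 + 151.36 + 1.9953) = 1/154.35 = 0.006479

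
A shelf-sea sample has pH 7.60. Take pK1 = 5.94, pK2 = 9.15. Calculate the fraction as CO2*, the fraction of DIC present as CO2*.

α₀ = 0.0208

α₀ = 1 / (1 + K1/[H⁺] + K1K2/[H⁺]²) = 1 / (1 + 10^+1.66 + 10^+0.11)
   = 1 / (1 + 45.709 + 1.2882) = 1/47.997 = 0.02083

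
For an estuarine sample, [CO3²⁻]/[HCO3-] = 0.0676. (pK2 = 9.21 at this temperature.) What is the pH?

pH = 8.04

From K2 = [H⁺][CO3²⁻]/[HCO3-]:  pH = pK2 + log₁₀([CO3²⁻]/[HCO3-])
log₁₀(0.0676) = -1.170
pH = 9.21 + (-1.170) = 8.04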